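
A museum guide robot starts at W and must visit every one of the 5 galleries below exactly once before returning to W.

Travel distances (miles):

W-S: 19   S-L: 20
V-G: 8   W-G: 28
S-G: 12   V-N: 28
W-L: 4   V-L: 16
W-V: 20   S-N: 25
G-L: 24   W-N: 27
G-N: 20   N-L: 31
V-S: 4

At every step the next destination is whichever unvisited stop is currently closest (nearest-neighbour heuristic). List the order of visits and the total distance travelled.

At W the remaining stops are L 4, S 19, V 20, N 27, G 28; go to L.
At L the remaining stops are V 16, S 20, G 24, N 31; go to V.
At V the remaining stops are S 4, G 8, N 28; go to S.
At S the remaining stops are G 12, N 25; go to G.
At G the remaining stops are N 20; go to N.
Return N→W: 27.
Total = 4 + 16 + 4 + 12 + 20 + 27 = 83.

83 miles along W → L → V → S → G → N → W.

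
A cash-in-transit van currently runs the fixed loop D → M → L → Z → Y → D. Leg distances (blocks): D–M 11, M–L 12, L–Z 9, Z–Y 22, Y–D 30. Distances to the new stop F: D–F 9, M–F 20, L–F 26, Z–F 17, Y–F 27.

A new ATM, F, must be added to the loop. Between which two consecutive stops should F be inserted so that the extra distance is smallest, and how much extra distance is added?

Minimum extra distance: 6 blocks, inserting F between Y and D.

Insertion cost between consecutive stops i–j is d(i,F) + d(F,j) − d(i,j):
  between D and M: 9 + 20 − 11 = 18
  between M and L: 20 + 26 − 12 = 34
  between L and Z: 26 + 17 − 9 = 34
  between Z and Y: 17 + 27 − 22 = 22
  between Y and D: 27 + 9 − 30 = 6
Cheapest insertion is between Y and D, adding 6.
New total = 84 + 6 = 90.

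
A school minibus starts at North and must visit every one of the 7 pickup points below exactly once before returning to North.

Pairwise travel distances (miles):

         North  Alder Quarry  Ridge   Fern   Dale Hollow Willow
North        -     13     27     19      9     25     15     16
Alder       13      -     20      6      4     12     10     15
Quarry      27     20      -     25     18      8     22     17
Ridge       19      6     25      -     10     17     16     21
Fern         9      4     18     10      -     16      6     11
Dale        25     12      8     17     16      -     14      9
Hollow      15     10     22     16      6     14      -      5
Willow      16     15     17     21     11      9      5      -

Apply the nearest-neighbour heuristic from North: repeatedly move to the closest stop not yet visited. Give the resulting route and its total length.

North → [Fern:9 / Alder:13 / Hollow:15 / Willow:16 / Ridge:19 / Dale:25 / Quarry:27] → Fern (9)
Fern → [Alder:4 / Hollow:6 / Ridge:10 / Willow:11 / Dale:16 / Quarry:18] → Alder (4)
Alder → [Ridge:6 / Hollow:10 / Dale:12 / Willow:15 / Quarry:20] → Ridge (6)
Ridge → [Hollow:16 / Dale:17 / Willow:21 / Quarry:25] → Hollow (16)
Hollow → [Willow:5 / Dale:14 / Quarry:22] → Willow (5)
Willow → [Dale:9 / Quarry:17] → Dale (9)
Dale → [Quarry:8] → Quarry (8)
Return Quarry→North: 27.
Total = 9 + 4 + 6 + 16 + 5 + 9 + 8 + 27 = 84.

Nearest-neighbour total = 84 miles; route North → Fern → Alder → Ridge → Hollow → Willow → Dale → Quarry → North.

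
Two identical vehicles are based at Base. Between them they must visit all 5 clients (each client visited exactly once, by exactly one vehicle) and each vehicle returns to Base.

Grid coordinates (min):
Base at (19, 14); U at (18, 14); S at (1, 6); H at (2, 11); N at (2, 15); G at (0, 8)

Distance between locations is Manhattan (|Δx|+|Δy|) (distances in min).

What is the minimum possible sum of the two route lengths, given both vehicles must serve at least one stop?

There are 2^4 − 1 = 15 ways to divide the 5 stops into two non-empty groups. For each, the best each vehicle can do is its own shortest tour through its group:
  {U} + {S, H, N, G}: 2 + 56 = 58
  {S} + {U, H, N, G}: 52 + 52 = 104
  {U, S} + {H, N, G}: 52 + 52 = 104
  {H} + {U, S, N, G}: 40 + 56 = 96
  {U, H} + {S, N, G}: 40 + 56 = 96
  {S, H} + {U, N, G}: 52 + 52 = 104
  … (15 splits in total)
Best: vehicle 1 Base → U → Base = 2; vehicle 2 Base → S → G → H → N → Base = 56; combined 58.

58 min — the smallest possible combined total.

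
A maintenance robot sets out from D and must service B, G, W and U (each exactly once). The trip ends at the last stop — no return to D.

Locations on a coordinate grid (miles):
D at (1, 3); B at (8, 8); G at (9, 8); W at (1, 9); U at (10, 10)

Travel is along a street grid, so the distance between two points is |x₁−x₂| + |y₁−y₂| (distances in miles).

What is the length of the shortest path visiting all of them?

There are 4! = 24 possible orderings.
D → B → G → W → U: 12+1+9+10 = 32
D → B → G → U → W: 12+1+3+10 = 26
D → B → W → G → U: 12+8+9+3 = 32
D → B → W → U → G: 12+8+10+3 = 33
D → B → U → G → W: 12+4+3+9 = 28
D → B → U → W → G: 12+4+10+9 = 35
D → G → B → W → U: 13+1+8+10 = 32
D → G → B → U → W: 13+1+4+10 = 28
D → G → W → B → U: 13+9+8+4 = 34
D → G → W → U → B: 13+9+10+4 = 36
D → G → U → B → W: 13+3+4+8 = 28
D → G → U → W → B: 13+3+10+8 = 34
D → W → B → G → U: 6+8+1+3 = 18
D → W → B → U → G: 6+8+4+3 = 21
… (10 more)
The minimum is 18.
One shortest path: D → W → B → G → U.

Shortest open route: 18 miles.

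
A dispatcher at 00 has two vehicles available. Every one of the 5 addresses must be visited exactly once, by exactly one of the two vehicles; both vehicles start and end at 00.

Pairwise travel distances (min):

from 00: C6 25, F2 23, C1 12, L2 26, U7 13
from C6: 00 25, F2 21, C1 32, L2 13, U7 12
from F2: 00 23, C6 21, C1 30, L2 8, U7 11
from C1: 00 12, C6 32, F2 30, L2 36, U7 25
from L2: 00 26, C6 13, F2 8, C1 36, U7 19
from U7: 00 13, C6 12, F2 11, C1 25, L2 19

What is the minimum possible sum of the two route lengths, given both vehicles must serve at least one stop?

Minimum combined distance: 93 min.

Try each way of splitting the stops between the two vehicles (each non-empty) and, for each split, find the best tour for each vehicle:
  {C6} + {F2, C1, L2, U7}: 50 + 80 = 130
  {F2} + {C6, C1, L2, U7}: 46 + 86 = 132
  {C6, F2} + {C1, L2, U7}: 69 + 80 = 149
  {C1} + {C6, F2, L2, U7}: 24 + 69 = 93
  {C6, C1} + {F2, L2, U7}: 69 + 58 = 127
  {F2, C1} + {C6, L2, U7}: 65 + 64 = 129
  … (15 splits in total)
Best: vehicle 1 00 → C1 → 00 = 24; vehicle 2 00 → F2 → L2 → C6 → U7 → 00 = 69; combined 93.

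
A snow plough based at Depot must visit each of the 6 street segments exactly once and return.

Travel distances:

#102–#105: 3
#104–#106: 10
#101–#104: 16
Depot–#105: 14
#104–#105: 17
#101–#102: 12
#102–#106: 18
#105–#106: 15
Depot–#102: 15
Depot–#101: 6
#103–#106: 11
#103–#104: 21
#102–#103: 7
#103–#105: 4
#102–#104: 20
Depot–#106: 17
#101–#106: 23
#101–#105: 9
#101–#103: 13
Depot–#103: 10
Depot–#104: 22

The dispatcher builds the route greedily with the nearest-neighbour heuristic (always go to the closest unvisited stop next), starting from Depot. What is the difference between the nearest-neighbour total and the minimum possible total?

3 longer than the optimal tour.

Depot: #101=6, #103=10, #105=14, #102=15, #106=17, #104=22 ⇒ #101
#101: #105=9, #102=12, #103=13, #104=16, #106=23 ⇒ #105
#105: #102=3, #103=4, #106=15, #104=17 ⇒ #102
#102: #103=7, #106=18, #104=20 ⇒ #103
#103: #106=11, #104=21 ⇒ #106
#106: #104=10 ⇒ #104
NN route Depot → #101 → #105 → #102 → #103 → #106 → #104 → Depot costs 68.
Optimal: Depot → #101 → #104 → #106 → #103 → #105 → #102 → Depot costs 65 (by enumerating all 360 distinct tours).
Excess = 68 − 65 = 3.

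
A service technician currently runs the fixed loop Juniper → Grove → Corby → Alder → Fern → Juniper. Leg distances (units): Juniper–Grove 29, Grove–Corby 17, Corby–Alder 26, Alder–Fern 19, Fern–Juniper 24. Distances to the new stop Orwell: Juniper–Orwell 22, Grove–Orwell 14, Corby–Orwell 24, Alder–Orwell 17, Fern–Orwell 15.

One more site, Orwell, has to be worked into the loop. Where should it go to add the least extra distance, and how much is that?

+7 — insert Orwell between Juniper and Grove.

Insertion cost between consecutive stops i–j is d(i,Orwell) + d(Orwell,j) − d(i,j):
  between Juniper and Grove: 22 + 14 − 29 = 7
  between Grove and Corby: 14 + 24 − 17 = 21
  between Corby and Alder: 24 + 17 − 26 = 15
  between Alder and Fern: 17 + 15 − 19 = 13
  between Fern and Juniper: 15 + 22 − 24 = 13
Cheapest insertion is between Juniper and Grove, adding 7.
New total = 115 + 7 = 122.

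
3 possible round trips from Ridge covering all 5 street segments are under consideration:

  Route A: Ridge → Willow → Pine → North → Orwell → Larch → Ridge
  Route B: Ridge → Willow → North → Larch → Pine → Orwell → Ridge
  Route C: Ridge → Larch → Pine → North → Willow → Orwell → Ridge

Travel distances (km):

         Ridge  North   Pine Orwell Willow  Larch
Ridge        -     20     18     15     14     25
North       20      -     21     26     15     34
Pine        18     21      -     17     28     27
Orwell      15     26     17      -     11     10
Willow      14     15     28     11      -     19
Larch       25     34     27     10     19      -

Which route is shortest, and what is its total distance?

Route A: 14 + 28 + 21 + 26 + 10 + 25 = 124
Route B: 14 + 15 + 34 + 27 + 17 + 15 = 122
Route C: 25 + 27 + 21 + 15 + 11 + 15 = 114

114 km — Route C is the shortest.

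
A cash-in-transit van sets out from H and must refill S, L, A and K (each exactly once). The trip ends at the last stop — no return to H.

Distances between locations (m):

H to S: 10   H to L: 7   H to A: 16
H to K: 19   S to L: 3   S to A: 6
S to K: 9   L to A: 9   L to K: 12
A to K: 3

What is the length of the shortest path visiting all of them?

Shortest open route: 19 m.

There are 4! = 24 possible orderings.
H - S - L - A - K: 10+3+9+3 = 25
H - S - L - K - A: 10+3+12+3 = 28
H - S - A - L - K: 10+6+9+12 = 37
H - S - A - K - L: 10+6+3+12 = 31
H - S - K - L - A: 10+9+12+9 = 40
H - S - K - A - L: 10+9+3+9 = 31
H - L - S - A - K: 7+3+6+3 = 19
H - L - S - K - A: 7+3+9+3 = 22
H - L - A - S - K: 7+9+6+9 = 31
H - L - A - K - S: 7+9+3+9 = 28
H - L - K - S - A: 7+12+9+6 = 34
H - L - K - A - S: 7+12+3+6 = 28
H - A - S - L - K: 16+6+3+12 = 37
H - A - S - K - L: 16+6+9+12 = 43
… (10 more)
The minimum is 19.
One shortest path: H → L → S → A → K.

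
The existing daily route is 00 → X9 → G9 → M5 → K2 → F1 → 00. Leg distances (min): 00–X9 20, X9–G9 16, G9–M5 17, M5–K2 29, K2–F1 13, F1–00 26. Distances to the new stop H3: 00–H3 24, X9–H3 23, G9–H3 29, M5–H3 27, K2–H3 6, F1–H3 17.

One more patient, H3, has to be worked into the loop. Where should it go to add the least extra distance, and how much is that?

Minimum extra distance: 4 min, inserting H3 between M5 and K2.

Insertion cost between consecutive stops i–j is d(i,H3) + d(H3,j) − d(i,j):
  between 00 and X9: 24 + 23 − 20 = 27
  between X9 and G9: 23 + 29 − 16 = 36
  between G9 and M5: 29 + 27 − 17 = 39
  between M5 and K2: 27 + 6 − 29 = 4
  between K2 and F1: 6 + 17 − 13 = 10
  between F1 and 00: 17 + 24 − 26 = 15
Cheapest insertion is between M5 and K2, adding 4.
New total = 121 + 4 = 125.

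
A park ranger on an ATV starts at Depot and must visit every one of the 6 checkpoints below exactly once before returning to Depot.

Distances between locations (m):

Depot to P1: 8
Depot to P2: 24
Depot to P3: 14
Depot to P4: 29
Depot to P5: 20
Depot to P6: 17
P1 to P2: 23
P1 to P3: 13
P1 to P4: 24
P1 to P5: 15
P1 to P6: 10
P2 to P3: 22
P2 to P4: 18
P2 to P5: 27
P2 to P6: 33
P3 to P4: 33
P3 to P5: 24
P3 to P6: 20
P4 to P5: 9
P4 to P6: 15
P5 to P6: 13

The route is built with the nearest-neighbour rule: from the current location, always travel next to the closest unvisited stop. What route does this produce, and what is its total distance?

Nearest-neighbour total = 94 m; route Depot → P1 → P6 → P5 → P4 → P2 → P3 → Depot.

At Depot the remaining stops are P1 8, P3 14, P6 17, P5 20, P2 24, P4 29; go to P1.
At P1 the remaining stops are P6 10, P3 13, P5 15, P2 23, P4 24; go to P6.
At P6 the remaining stops are P5 13, P4 15, P3 20, P2 33; go to P5.
At P5 the remaining stops are P4 9, P3 24, P2 27; go to P4.
At P4 the remaining stops are P2 18, P3 33; go to P2.
At P2 the remaining stops are P3 22; go to P3.
Return P3→Depot: 14.
Total = 8 + 10 + 13 + 9 + 18 + 22 + 14 = 94.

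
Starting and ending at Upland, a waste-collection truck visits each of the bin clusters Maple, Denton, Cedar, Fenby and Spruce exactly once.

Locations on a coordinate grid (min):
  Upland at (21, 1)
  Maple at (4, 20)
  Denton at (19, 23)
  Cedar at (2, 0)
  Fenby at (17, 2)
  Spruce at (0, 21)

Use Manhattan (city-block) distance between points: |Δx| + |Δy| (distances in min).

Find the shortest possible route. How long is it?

Upland-Maple-Denton-Cedar-Fenby-Spruce-Upland: 36+18+40+17+36+41 = 188
Upland-Maple-Denton-Cedar-Spruce-Fenby-Upland: 36+18+40+23+36+5 = 158
Upland-Maple-Denton-Fenby-Cedar-Spruce-Upland: 36+18+23+17+23+41 = 158
Upland-Maple-Denton-Fenby-Spruce-Cedar-Upland: 36+18+23+36+23+20 = 156
Upland-Maple-Denton-Spruce-Cedar-Fenby-Upland: 36+18+21+23+17+5 = 120
Upland-Maple-Denton-Spruce-Fenby-Cedar-Upland: 36+18+21+36+17+20 = 148
Upland-Maple-Cedar-Denton-Fenby-Spruce-Upland: 36+22+40+23+36+41 = 198
Upland-Maple-Cedar-Denton-Spruce-Fenby-Upland: 36+22+40+21+36+5 = 160
Upland-Maple-Cedar-Fenby-Denton-Spruce-Upland: 36+22+17+23+21+41 = 160
Upland-Maple-Cedar-Fenby-Spruce-Denton-Upland: 36+22+17+36+21+24 = 156
Upland-Maple-Cedar-Spruce-Denton-Fenby-Upland: 36+22+23+21+23+5 = 130
Upland-Maple-Cedar-Spruce-Fenby-Denton-Upland: 36+22+23+36+23+24 = 164
Upland-Maple-Fenby-Denton-Cedar-Spruce-Upland: 36+31+23+40+23+41 = 194
Upland-Maple-Fenby-Denton-Spruce-Cedar-Upland: 36+31+23+21+23+20 = 154
… (46 more)
Upland-Denton-Maple-Spruce-Cedar-Fenby-Upland: 24+18+5+23+17+5 = 92  ← best
The minimum is 92.
One optimal route: Upland → Denton → Maple → Spruce → Cedar → Fenby → Upland (or its reverse).

Minimum total distance: 92 min.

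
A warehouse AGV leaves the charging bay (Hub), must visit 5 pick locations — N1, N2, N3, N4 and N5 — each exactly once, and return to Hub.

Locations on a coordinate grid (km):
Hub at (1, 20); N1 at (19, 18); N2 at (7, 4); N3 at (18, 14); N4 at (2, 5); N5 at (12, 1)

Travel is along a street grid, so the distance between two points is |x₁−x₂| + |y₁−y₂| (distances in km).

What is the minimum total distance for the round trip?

Hub - N1 - N2 - N3 - N4 - N5 - Hub: 20+26+21+25+14+30 = 136
Hub - N1 - N2 - N3 - N5 - N4 - Hub: 20+26+21+19+14+16 = 116
Hub - N1 - N2 - N4 - N3 - N5 - Hub: 20+26+6+25+19+30 = 126
Hub - N1 - N2 - N4 - N5 - N3 - Hub: 20+26+6+14+19+23 = 108
Hub - N1 - N2 - N5 - N3 - N4 - Hub: 20+26+8+19+25+16 = 114
Hub - N1 - N2 - N5 - N4 - N3 - Hub: 20+26+8+14+25+23 = 116
Hub - N1 - N3 - N2 - N4 - N5 - Hub: 20+5+21+6+14+30 = 96
Hub - N1 - N3 - N2 - N5 - N4 - Hub: 20+5+21+8+14+16 = 84
Hub - N1 - N3 - N4 - N2 - N5 - Hub: 20+5+25+6+8+30 = 94
Hub - N1 - N3 - N4 - N5 - N2 - Hub: 20+5+25+14+8+22 = 94
Hub - N1 - N3 - N5 - N2 - N4 - Hub: 20+5+19+8+6+16 = 74
Hub - N1 - N3 - N5 - N4 - N2 - Hub: 20+5+19+14+6+22 = 86
Hub - N1 - N4 - N2 - N3 - N5 - Hub: 20+30+6+21+19+30 = 126
Hub - N1 - N4 - N2 - N5 - N3 - Hub: 20+30+6+8+19+23 = 106
… (46 more)
The minimum is 74.
One optimal route: Hub → N1 → N3 → N5 → N2 → N4 → Hub (or its reverse).

Shortest round trip = 74 km.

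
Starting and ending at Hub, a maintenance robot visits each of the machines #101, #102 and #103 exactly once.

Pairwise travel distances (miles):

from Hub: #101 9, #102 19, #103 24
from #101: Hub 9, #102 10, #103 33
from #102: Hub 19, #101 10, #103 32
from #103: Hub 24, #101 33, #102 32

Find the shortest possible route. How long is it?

There are 3 distinct closed tours to check (reversals are equivalent).
Hub→#101→#102→#103→Hub: 9+10+32+24 = 75
Hub→#101→#103→#102→Hub: 9+33+32+19 = 93
Hub→#102→#101→#103→Hub: 19+10+33+24 = 86
The minimum is 75.
One optimal route: Hub → #101 → #102 → #103 → Hub (or its reverse).

75 miles — the shortest possible round trip.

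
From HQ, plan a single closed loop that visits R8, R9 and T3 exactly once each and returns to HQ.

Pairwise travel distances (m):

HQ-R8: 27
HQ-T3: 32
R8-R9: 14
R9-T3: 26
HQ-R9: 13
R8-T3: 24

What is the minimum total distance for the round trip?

Minimum total distance: 83 m.

There are 3 distinct closed tours to check (reversals are equivalent).
HQ-R8-R9-T3-HQ: 27+14+26+32 = 99
HQ-R8-T3-R9-HQ: 27+24+26+13 = 90
HQ-R9-R8-T3-HQ: 13+14+24+32 = 83
The minimum is 83.
One optimal route: HQ → R9 → R8 → T3 → HQ (or its reverse).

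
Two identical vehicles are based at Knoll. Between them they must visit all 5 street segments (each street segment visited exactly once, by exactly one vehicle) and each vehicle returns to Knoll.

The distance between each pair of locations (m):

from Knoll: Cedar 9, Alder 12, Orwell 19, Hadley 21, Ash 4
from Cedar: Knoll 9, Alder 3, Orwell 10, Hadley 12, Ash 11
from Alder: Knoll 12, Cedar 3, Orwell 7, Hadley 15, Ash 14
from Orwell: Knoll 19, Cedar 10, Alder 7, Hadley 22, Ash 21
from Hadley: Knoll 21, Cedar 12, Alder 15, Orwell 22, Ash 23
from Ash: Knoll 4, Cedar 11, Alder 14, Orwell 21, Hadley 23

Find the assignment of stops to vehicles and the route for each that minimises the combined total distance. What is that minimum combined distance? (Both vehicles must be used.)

70 m — the smallest possible combined total.

There are 2^4 − 1 = 15 ways to divide the 5 stops into two non-empty groups. For each, the best each vehicle can do is its own shortest tour through its group:
  {Cedar} + {Alder, Orwell, Hadley, Ash}: 18 + 68 = 86
  {Alder} + {Cedar, Orwell, Hadley, Ash}: 24 + 68 = 92
  {Cedar, Alder} + {Orwell, Hadley, Ash}: 24 + 68 = 92
  {Orwell} + {Cedar, Alder, Hadley, Ash}: 38 + 54 = 92
  {Cedar, Orwell} + {Alder, Hadley, Ash}: 38 + 54 = 92
  {Alder, Orwell} + {Cedar, Hadley, Ash}: 38 + 48 = 86
  … (15 splits in total)
  {Cedar, Alder, Orwell, Hadley} + {Ash}: 62 + 8 = 70  ← best
Best: vehicle 1 Knoll → Cedar → Alder → Orwell → Hadley → Knoll = 62; vehicle 2 Knoll → Ash → Knoll = 8; combined 70.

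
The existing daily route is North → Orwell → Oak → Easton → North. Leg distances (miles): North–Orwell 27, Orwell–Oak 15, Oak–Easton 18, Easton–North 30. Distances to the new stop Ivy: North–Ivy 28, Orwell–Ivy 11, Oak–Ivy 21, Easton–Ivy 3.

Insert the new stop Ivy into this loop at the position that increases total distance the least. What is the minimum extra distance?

Insertion cost between consecutive stops i–j is d(i,Ivy) + d(Ivy,j) − d(i,j):
  between North and Orwell: 28 + 11 − 27 = 12
  between Orwell and Oak: 11 + 21 − 15 = 17
  between Oak and Easton: 21 + 3 − 18 = 6
  between Easton and North: 3 + 28 − 30 = 1
Cheapest insertion is between Easton and North, adding 1.
New total = 90 + 1 = 91.

+1 miles — insert Ivy between Easton and North.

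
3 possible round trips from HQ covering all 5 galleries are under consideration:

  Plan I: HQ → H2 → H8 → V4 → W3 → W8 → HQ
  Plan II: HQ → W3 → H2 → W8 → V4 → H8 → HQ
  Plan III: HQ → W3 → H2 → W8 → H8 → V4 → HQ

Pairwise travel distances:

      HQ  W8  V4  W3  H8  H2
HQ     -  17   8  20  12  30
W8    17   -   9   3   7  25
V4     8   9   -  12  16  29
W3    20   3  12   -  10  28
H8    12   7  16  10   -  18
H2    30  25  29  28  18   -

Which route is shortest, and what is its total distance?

Plan I: 30 + 18 + 16 + 12 + 3 + 17 = 96
Plan II: 20 + 28 + 25 + 9 + 16 + 12 = 110
Plan III: 20 + 28 + 25 + 7 + 16 + 8 = 104

96 — Plan I is the shortest.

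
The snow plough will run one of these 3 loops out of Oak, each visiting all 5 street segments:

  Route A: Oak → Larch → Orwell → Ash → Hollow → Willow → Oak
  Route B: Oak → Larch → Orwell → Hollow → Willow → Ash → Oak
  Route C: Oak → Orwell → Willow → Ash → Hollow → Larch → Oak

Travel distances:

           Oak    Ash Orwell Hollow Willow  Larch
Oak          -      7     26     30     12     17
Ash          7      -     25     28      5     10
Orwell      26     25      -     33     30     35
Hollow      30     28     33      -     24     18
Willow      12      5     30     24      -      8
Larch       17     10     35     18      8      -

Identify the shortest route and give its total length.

Route A: 17 + 35 + 25 + 28 + 24 + 12 = 141
Route B: 17 + 35 + 33 + 24 + 5 + 7 = 121
Route C: 26 + 30 + 5 + 28 + 18 + 17 = 124

121 — Route B is the shortest.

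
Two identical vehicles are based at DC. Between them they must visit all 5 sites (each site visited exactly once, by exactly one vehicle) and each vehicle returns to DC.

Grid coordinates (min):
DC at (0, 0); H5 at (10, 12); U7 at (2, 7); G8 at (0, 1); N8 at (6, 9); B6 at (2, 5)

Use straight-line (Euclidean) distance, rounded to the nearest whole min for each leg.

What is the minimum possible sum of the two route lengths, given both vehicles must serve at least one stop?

34 min — the smallest possible combined total.

Check every non-empty split of the stops between the two vehicles; for each half take its own optimal tour:
  {H5} + {U7, G8, N8, B6}: 32 + 22 = 54
  {U7} + {H5, G8, N8, B6}: 14 + 32 = 46
  {H5, U7} + {G8, N8, B6}: 32 + 22 = 54
  {G8} + {H5, U7, N8, B6}: 2 + 32 = 34
  {H5, G8} + {U7, N8, B6}: 32 + 22 = 54
  {U7, G8} + {H5, N8, B6}: 14 + 32 = 46
  … (15 splits in total)
Best: vehicle 1 DC → G8 → DC = 2; vehicle 2 DC → H5 → N8 → U7 → B6 → DC = 32; combined 34.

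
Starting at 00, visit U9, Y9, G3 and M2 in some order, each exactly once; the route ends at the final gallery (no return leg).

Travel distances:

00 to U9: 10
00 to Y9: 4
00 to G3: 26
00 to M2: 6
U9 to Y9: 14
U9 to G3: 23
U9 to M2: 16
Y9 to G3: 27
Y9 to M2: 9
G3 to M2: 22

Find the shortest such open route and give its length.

Shortest open route: 52.

There are 4! = 24 possible orderings.
00→U9→Y9→G3→M2: 10+14+27+22 = 73
00→U9→Y9→M2→G3: 10+14+9+22 = 55
00→U9→G3→Y9→M2: 10+23+27+9 = 69
00→U9→G3→M2→Y9: 10+23+22+9 = 64
00→U9→M2→Y9→G3: 10+16+9+27 = 62
00→U9→M2→G3→Y9: 10+16+22+27 = 75
00→Y9→U9→G3→M2: 4+14+23+22 = 63
00→Y9→U9→M2→G3: 4+14+16+22 = 56
00→Y9→G3→U9→M2: 4+27+23+16 = 70
00→Y9→G3→M2→U9: 4+27+22+16 = 69
00→Y9→M2→U9→G3: 4+9+16+23 = 52
00→Y9→M2→G3→U9: 4+9+22+23 = 58
00→G3→U9→Y9→M2: 26+23+14+9 = 72
00→G3→U9→M2→Y9: 26+23+16+9 = 74
… (10 more)
The minimum is 52.
One shortest path: 00 → Y9 → M2 → U9 → G3.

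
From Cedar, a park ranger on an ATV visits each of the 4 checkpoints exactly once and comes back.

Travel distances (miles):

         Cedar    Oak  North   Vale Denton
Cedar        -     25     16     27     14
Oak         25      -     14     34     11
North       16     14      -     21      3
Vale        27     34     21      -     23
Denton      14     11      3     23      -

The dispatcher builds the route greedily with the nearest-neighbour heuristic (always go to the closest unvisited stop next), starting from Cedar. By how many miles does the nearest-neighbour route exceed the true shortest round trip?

Cedar: Denton=14, North=16, Oak=25, Vale=27 ⇒ Denton
Denton: North=3, Oak=11, Vale=23 ⇒ North
North: Oak=14, Vale=21 ⇒ Oak
Oak: Vale=34 ⇒ Vale
NN route Cedar → Denton → North → Oak → Vale → Cedar costs 92.
Optimal: Cedar → Oak → Denton → North → Vale → Cedar costs 87 (by enumerating all 12 distinct tours).
Excess = 92 − 87 = 5.

The nearest-neighbour route is 5 miles longer than optimal.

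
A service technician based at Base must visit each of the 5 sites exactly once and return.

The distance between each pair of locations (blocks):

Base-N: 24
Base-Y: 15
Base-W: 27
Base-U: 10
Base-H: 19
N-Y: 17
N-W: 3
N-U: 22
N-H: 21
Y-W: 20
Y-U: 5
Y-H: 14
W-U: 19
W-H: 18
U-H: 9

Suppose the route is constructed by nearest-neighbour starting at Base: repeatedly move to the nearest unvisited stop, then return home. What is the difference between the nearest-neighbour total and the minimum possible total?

2 blocks longer than the optimal tour.

Base: U=10, Y=15, H=19, N=24, W=27 ⇒ U
U: Y=5, H=9, W=19, N=22 ⇒ Y
Y: H=14, N=17, W=20 ⇒ H
H: W=18, N=21 ⇒ W
W: N=3 ⇒ N
NN route Base → U → Y → H → W → N → Base costs 74.
Optimal: Base → Y → N → W → H → U → Base costs 72 (by enumerating all 60 distinct tours).
Excess = 74 − 72 = 2.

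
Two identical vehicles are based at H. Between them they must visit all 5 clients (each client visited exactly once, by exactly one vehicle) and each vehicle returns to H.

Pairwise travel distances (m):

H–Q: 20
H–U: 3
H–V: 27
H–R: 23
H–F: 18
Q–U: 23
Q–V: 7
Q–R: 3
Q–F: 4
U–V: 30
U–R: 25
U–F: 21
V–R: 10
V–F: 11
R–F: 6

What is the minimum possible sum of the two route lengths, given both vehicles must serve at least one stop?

Try each way of splitting the stops between the two vehicles (each non-empty) and, for each split, find the best tour for each vehicle:
  {Q} + {U, V, R, F}: 40 + 67 = 107
  {U} + {Q, V, R, F}: 6 + 61 = 67
  {Q, U} + {V, R, F}: 46 + 61 = 107
  {V} + {Q, U, R, F}: 54 + 53 = 107
  {Q, V} + {U, R, F}: 54 + 52 = 106
  {U, V} + {Q, R, F}: 60 + 47 = 107
  … (15 splits in total)
Best: vehicle 1 H → U → H = 6; vehicle 2 H → Q → V → R → F → H = 61; combined 67.

Minimum combined distance: 67 m.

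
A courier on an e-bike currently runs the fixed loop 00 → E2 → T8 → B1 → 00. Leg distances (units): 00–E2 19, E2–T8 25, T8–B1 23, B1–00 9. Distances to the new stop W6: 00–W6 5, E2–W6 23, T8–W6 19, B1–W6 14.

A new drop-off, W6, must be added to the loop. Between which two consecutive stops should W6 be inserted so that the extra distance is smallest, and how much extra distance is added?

+9 — insert W6 between 00 and E2.

Insertion cost between consecutive stops i–j is d(i,W6) + d(W6,j) − d(i,j):
  between 00 and E2: 5 + 23 − 19 = 9
  between E2 and T8: 23 + 19 − 25 = 17
  between T8 and B1: 19 + 14 − 23 = 10
  between B1 and 00: 14 + 5 − 9 = 10
Cheapest insertion is between 00 and E2, adding 9.
New total = 76 + 9 = 85.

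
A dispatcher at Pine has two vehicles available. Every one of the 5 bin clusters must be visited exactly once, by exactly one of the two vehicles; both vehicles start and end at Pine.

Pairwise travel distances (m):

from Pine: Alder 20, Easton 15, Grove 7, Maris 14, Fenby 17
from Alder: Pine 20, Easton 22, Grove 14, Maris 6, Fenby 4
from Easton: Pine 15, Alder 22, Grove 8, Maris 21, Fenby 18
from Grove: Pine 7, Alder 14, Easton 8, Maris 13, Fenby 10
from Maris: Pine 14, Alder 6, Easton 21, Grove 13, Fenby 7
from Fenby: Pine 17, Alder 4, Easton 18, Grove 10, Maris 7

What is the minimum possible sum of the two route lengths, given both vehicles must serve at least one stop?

There are 2^4 − 1 = 15 ways to divide the 5 stops into two non-empty groups. For each, the best each vehicle can do is its own shortest tour through its group:
  {Alder} + {Easton, Grove, Maris, Fenby}: 40 + 54 = 94
  {Easton} + {Alder, Grove, Maris, Fenby}: 30 + 41 = 71
  {Alder, Easton} + {Grove, Maris, Fenby}: 57 + 38 = 95
  {Grove} + {Alder, Easton, Maris, Fenby}: 14 + 57 = 71
  {Alder, Grove} + {Easton, Maris, Fenby}: 41 + 54 = 95
  {Easton, Grove} + {Alder, Maris, Fenby}: 30 + 41 = 71
  … (15 splits in total)
Best: vehicle 1 Pine → Easton → Pine = 30; vehicle 2 Pine → Grove → Fenby → Alder → Maris → Pine = 41; combined 71.

71 m — the smallest possible combined total.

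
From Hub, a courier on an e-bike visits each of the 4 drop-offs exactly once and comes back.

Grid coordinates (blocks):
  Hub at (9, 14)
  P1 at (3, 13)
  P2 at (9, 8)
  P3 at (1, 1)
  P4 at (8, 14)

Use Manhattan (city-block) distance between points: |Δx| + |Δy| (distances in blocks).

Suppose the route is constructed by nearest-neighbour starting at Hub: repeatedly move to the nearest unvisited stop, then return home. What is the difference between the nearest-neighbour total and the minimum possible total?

12 blocks longer than the optimal tour.

From Hub: P4=1, P2=6, P1=7, P3=21 → choose P4 (1).
From P4: P1=6, P2=7, P3=20 → choose P1 (6).
From P1: P2=11, P3=14 → choose P2 (11).
From P2: P3=15 → choose P3 (15).
NN route Hub → P4 → P1 → P2 → P3 → Hub costs 54.
Optimal: Hub → P2 → P3 → P1 → P4 → Hub costs 42 (by enumerating all 12 distinct tours).
Excess = 54 − 42 = 12.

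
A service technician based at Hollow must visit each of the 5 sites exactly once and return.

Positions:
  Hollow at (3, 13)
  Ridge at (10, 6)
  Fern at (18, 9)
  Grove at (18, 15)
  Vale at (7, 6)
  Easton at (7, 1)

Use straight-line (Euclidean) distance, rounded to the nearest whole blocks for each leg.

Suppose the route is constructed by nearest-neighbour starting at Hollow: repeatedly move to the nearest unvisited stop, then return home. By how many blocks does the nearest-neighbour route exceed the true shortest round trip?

Excess over optimum: 3 blocks.

From Hollow: Vale=8, Ridge=10, Easton=13, Grove=15, Fern=16 → choose Vale (8).
From Vale: Ridge=3, Easton=5, Fern=11, Grove=14 → choose Ridge (3).
From Ridge: Easton=6, Fern=9, Grove=12 → choose Easton (6).
From Easton: Fern=14, Grove=18 → choose Fern (14).
From Fern: Grove=6 → choose Grove (6).
NN route Hollow → Vale → Ridge → Easton → Fern → Grove → Hollow costs 52.
Optimal: Hollow → Grove → Fern → Ridge → Easton → Vale → Hollow costs 49 (by enumerating all 60 distinct tours).
Excess = 52 − 49 = 3.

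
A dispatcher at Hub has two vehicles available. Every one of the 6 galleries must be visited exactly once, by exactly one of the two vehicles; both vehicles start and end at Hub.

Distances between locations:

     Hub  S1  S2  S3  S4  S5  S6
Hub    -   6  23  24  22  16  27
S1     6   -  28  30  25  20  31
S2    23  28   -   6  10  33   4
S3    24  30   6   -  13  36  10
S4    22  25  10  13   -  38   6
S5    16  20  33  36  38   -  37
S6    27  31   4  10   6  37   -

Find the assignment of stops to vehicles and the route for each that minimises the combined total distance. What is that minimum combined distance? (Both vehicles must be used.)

Minimum combined distance: 102.

There are 2^5 − 1 = 31 ways to divide the 6 stops into two non-empty groups. For each, the best each vehicle can do is its own shortest tour through its group:
  {S1} + {S2, S3, S4, S5, S6}: 12 + 90 = 102
  {S2} + {S1, S3, S4, S5, S6}: 46 + 99 = 145
  {S1, S2} + {S3, S4, S5, S6}: 57 + 90 = 147
  {S3} + {S1, S2, S4, S5, S6}: 48 + 90 = 138
  {S1, S3} + {S2, S4, S5, S6}: 60 + 81 = 141
  {S2, S3} + {S1, S4, S5, S6}: 53 + 90 = 143
  … (31 splits in total)
Best: vehicle 1 Hub → S1 → Hub = 12; vehicle 2 Hub → S4 → S6 → S2 → S3 → S5 → Hub = 90; combined 102.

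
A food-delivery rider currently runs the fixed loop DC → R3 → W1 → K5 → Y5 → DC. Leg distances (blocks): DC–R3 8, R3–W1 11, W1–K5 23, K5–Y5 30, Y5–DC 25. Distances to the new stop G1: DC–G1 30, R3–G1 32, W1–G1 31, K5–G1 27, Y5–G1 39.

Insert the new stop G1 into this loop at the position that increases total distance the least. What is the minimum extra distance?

Insertion cost between consecutive stops i–j is d(i,G1) + d(G1,j) − d(i,j):
  between DC and R3: 30 + 32 − 8 = 54
  between R3 and W1: 32 + 31 − 11 = 52
  between W1 and K5: 31 + 27 − 23 = 35
  between K5 and Y5: 27 + 39 − 30 = 36
  between Y5 and DC: 39 + 30 − 25 = 44
Cheapest insertion is between W1 and K5, adding 35.
New total = 97 + 35 = 132.

Adding 35 blocks by placing G1 on the W1–K5 leg.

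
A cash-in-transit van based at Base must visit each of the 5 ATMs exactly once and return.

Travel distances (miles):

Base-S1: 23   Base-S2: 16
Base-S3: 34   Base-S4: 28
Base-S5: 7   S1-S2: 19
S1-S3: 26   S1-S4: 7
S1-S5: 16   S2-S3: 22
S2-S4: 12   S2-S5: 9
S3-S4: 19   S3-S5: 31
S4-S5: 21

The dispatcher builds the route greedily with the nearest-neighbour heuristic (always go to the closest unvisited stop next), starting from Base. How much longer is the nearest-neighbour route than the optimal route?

The nearest-neighbour route is 8 miles longer than optimal.

From Base: S5=7, S2=16, S1=23, S4=28, S3=34 → choose S5 (7).
From S5: S2=9, S1=16, S4=21, S3=31 → choose S2 (9).
From S2: S4=12, S1=19, S3=22 → choose S4 (12).
From S4: S1=7, S3=19 → choose S1 (7).
From S1: S3=26 → choose S3 (26).
NN route Base → S5 → S2 → S4 → S1 → S3 → Base costs 95.
Optimal: Base → S1 → S4 → S3 → S2 → S5 → Base costs 87 (by enumerating all 60 distinct tours).
Excess = 95 − 87 = 8.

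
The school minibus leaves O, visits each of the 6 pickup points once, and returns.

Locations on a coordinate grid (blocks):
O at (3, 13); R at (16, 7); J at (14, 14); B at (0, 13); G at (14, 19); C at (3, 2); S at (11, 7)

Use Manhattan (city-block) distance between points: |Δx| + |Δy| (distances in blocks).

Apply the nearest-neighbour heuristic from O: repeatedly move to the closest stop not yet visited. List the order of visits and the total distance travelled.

Total distance 66 blocks via the nearest-neighbour route O → B → C → S → R → J → G → O.

At O the remaining stops are B 3, C 11, J 12, S 14, G 17, R 19; go to B.
At B the remaining stops are C 14, J 15, S 17, G 20, R 22; go to C.
At C the remaining stops are S 13, R 18, J 23, G 28; go to S.
At S the remaining stops are R 5, J 10, G 15; go to R.
At R the remaining stops are J 9, G 14; go to J.
At J the remaining stops are G 5; go to G.
Return G→O: 17.
Total = 3 + 14 + 13 + 5 + 9 + 5 + 17 = 66.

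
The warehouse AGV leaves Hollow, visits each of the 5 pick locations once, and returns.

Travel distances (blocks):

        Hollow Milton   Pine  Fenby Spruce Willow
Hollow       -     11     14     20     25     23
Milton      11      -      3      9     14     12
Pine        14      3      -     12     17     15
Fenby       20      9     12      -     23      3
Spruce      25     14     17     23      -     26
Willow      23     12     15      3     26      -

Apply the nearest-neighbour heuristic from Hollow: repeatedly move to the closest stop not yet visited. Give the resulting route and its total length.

Nearest-neighbour total = 80 blocks; route Hollow → Milton → Pine → Fenby → Willow → Spruce → Hollow.

At Hollow the remaining stops are Milton 11, Pine 14, Fenby 20, Willow 23, Spruce 25; go to Milton.
At Milton the remaining stops are Pine 3, Fenby 9, Willow 12, Spruce 14; go to Pine.
At Pine the remaining stops are Fenby 12, Willow 15, Spruce 17; go to Fenby.
At Fenby the remaining stops are Willow 3, Spruce 23; go to Willow.
At Willow the remaining stops are Spruce 26; go to Spruce.
Return Spruce→Hollow: 25.
Total = 11 + 3 + 12 + 3 + 26 + 25 = 80.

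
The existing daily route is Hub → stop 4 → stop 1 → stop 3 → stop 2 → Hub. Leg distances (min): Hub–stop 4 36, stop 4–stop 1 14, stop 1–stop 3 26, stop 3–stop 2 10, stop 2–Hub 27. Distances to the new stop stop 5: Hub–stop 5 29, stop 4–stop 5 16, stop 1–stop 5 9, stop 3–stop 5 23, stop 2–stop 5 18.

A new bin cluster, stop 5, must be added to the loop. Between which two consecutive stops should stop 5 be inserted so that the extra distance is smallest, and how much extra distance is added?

+6 min — insert stop 5 between stop 1 and stop 3.

Insertion cost between consecutive stops i–j is d(i,stop 5) + d(stop 5,j) − d(i,j):
  between Hub and stop 4: 29 + 16 − 36 = 9
  between stop 4 and stop 1: 16 + 9 − 14 = 11
  between stop 1 and stop 3: 9 + 23 − 26 = 6
  between stop 3 and stop 2: 23 + 18 − 10 = 31
  between stop 2 and Hub: 18 + 29 − 27 = 20
Cheapest insertion is between stop 1 and stop 3, adding 6.
New total = 113 + 6 = 119.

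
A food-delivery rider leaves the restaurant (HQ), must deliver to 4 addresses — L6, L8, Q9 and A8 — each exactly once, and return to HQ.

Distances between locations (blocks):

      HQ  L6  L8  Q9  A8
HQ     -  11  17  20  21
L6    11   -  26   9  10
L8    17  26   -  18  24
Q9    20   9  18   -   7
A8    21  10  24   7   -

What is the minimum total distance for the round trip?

With 4 stops there are 4!/2 = 12 distinct round trips (a route and its reverse cost the same).
HQ-L6-L8-Q9-A8-HQ: 11+26+18+7+21 = 83
HQ-L6-L8-A8-Q9-HQ: 11+26+24+7+20 = 88
HQ-L6-Q9-L8-A8-HQ: 11+9+18+24+21 = 83
HQ-L6-Q9-A8-L8-HQ: 11+9+7+24+17 = 68
HQ-L6-A8-L8-Q9-HQ: 11+10+24+18+20 = 83
HQ-L6-A8-Q9-L8-HQ: 11+10+7+18+17 = 63
HQ-L8-L6-Q9-A8-HQ: 17+26+9+7+21 = 80
HQ-L8-L6-A8-Q9-HQ: 17+26+10+7+20 = 80
HQ-L8-Q9-L6-A8-HQ: 17+18+9+10+21 = 75
HQ-L8-A8-L6-Q9-HQ: 17+24+10+9+20 = 80
HQ-Q9-L6-L8-A8-HQ: 20+9+26+24+21 = 100
HQ-Q9-L8-L6-A8-HQ: 20+18+26+10+21 = 95
The minimum is 63.
One optimal route: HQ → L6 → A8 → Q9 → L8 → HQ (or its reverse).

Minimum total distance: 63 blocks.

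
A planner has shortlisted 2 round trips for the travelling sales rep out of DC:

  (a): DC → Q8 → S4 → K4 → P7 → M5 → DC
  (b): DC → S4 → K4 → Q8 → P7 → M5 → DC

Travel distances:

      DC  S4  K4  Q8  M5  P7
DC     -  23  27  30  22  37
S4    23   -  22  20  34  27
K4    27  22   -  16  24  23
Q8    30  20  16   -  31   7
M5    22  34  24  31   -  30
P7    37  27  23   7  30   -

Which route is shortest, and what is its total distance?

120 — (b) is the shortest.

(a): 30 + 20 + 22 + 23 + 30 + 22 = 147
(b): 23 + 22 + 16 + 7 + 30 + 22 = 120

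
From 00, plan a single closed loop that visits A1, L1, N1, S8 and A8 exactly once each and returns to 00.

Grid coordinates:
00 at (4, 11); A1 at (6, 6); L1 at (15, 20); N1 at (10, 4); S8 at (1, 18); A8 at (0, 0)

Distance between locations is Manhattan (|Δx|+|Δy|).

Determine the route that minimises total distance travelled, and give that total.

Minimum total distance: 80.

There are 60 distinct closed tours to check (reversals are equivalent).
00-A1-L1-N1-S8-A8-00: 7+23+21+23+19+15 = 108
00-A1-L1-N1-A8-S8-00: 7+23+21+14+19+10 = 94
00-A1-L1-S8-N1-A8-00: 7+23+16+23+14+15 = 98
00-A1-L1-S8-A8-N1-00: 7+23+16+19+14+13 = 92
00-A1-L1-A8-N1-S8-00: 7+23+35+14+23+10 = 112
00-A1-L1-A8-S8-N1-00: 7+23+35+19+23+13 = 120
00-A1-N1-L1-S8-A8-00: 7+6+21+16+19+15 = 84
00-A1-N1-L1-A8-S8-00: 7+6+21+35+19+10 = 98
00-A1-N1-S8-L1-A8-00: 7+6+23+16+35+15 = 102
00-A1-N1-S8-A8-L1-00: 7+6+23+19+35+20 = 110
00-A1-N1-A8-L1-S8-00: 7+6+14+35+16+10 = 88
00-A1-N1-A8-S8-L1-00: 7+6+14+19+16+20 = 82
00-A1-S8-L1-N1-A8-00: 7+17+16+21+14+15 = 90
00-A1-S8-L1-A8-N1-00: 7+17+16+35+14+13 = 102
… (46 more)
00-A1-A8-N1-L1-S8-00: 7+12+14+21+16+10 = 80  ← best
The minimum is 80.
One optimal route: 00 → A1 → A8 → N1 → L1 → S8 → 00 (or its reverse).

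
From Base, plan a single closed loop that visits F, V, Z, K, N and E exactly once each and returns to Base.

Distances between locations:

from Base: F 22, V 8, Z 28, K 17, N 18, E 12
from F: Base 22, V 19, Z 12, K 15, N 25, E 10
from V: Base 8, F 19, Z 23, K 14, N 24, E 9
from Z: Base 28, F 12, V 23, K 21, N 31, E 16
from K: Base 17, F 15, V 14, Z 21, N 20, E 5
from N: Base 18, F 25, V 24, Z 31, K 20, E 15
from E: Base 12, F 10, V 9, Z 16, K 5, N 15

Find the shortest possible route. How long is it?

96 — the shortest possible round trip.

With 6 stops there are 6!/2 = 360 distinct round trips (a route and its reverse cost the same).
Base-F-V-Z-K-N-E-Base: 22+19+23+21+20+15+12 = 132
Base-F-V-Z-K-E-N-Base: 22+19+23+21+5+15+18 = 123
Base-F-V-Z-N-K-E-Base: 22+19+23+31+20+5+12 = 132
Base-F-V-Z-N-E-K-Base: 22+19+23+31+15+5+17 = 132
Base-F-V-Z-E-K-N-Base: 22+19+23+16+5+20+18 = 123
Base-F-V-Z-E-N-K-Base: 22+19+23+16+15+20+17 = 132
Base-F-V-K-Z-N-E-Base: 22+19+14+21+31+15+12 = 134
Base-F-V-K-Z-E-N-Base: 22+19+14+21+16+15+18 = 125
… (352 more)
Base-V-Z-F-K-E-N-Base: 8+23+12+15+5+15+18 = 96  ← best
The minimum is 96.
One optimal route: Base → V → Z → F → K → E → N → Base (or its reverse).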